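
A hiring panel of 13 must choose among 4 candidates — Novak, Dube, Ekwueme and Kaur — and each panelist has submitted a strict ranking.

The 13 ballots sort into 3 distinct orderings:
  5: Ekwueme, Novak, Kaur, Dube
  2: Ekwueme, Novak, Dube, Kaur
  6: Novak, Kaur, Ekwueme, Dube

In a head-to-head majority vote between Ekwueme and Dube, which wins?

Ballots ranking Ekwueme above Dube: 5 + 2 + 6 = 13.
Ballots ranking Dube above Ekwueme: 13 − 13 = 0.
Ekwueme wins the head-to-head 13–0.

Ekwueme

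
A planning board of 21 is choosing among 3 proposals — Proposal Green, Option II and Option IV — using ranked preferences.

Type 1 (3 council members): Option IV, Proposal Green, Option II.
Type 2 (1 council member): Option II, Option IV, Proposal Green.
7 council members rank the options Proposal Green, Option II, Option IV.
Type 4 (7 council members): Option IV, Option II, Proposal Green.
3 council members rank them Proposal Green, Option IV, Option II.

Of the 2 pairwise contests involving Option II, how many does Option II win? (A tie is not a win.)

Option II against each rival (21 council members):
Option II vs Proposal Green: Proposal Green wins 13–8.
Option II vs Option IV: Option IV wins 13–8.
Option II beats no one; loses to Proposal Green, Option IV — 0 pairwise wins.

0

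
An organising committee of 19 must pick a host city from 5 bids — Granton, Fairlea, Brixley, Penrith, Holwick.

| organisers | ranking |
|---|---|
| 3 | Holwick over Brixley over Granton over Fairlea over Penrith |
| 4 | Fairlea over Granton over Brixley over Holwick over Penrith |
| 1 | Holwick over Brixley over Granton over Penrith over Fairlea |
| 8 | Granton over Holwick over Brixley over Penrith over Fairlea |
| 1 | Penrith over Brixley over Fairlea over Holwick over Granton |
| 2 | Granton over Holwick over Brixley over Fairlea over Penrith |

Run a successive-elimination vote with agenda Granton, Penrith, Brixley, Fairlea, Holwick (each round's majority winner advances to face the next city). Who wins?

Granton

Round 1: Granton vs Penrith — 18–1, Granton advances.
Round 2: Granton vs Brixley — 14–5, Granton advances.
Round 3: Granton vs Fairlea — 14–5, Granton advances.
Round 4: Granton vs Holwick — 14–5, Granton advances.
The agenda winner is Granton.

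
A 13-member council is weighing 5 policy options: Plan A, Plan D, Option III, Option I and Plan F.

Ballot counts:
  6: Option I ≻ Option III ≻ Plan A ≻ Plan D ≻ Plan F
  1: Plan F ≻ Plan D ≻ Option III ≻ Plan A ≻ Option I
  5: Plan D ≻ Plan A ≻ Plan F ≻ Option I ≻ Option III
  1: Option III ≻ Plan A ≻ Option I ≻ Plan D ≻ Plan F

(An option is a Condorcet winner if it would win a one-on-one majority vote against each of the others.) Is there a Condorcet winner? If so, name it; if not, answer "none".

none

Check each pair by majority over 13 ballots:
Plan A vs Plan D: Plan A is ranked higher on 6+1 = 7 ballots, Plan D on 6. Plan A wins 7–6.
Plan A vs Option III: 5 to 8, Option III.
Plan A vs Option I: Plan A preferred on 1+5+1 = 7 ballots; Plan A wins 7–6.
Plan A vs Plan F: Plan A is ranked higher on 6+5+1 = 12 ballots, Plan F on 1. Plan A wins 12–1.
Plan D vs Option III: Plan D is ranked higher on 1+5 = 6 ballots, Option III on 7. Option III wins 7–6.
Plan D vs Option I: Plan D is ranked higher on 1+5 = 6 ballots, Option I on 7. Option I wins 7–6.
Plan D vs Plan F: 6+5+1 = 12 for Plan D, 1 for Plan F — Plan D by 12–1.
Option III vs Option I: 2 to 11, Option I.
Option III vs Plan F: 6+1 = 7 for Option III, 6 for Plan F — Option III by 7–6.
Option I vs Plan F: Option I preferred on 6+1 = 7 ballots; Option I wins 7–6.
Each option drops at least one matchup (Plan A loses to Option III; Plan D loses to Plan A; Option III loses to Option I; Option I loses to Plan A; Plan F loses to Plan A); the cycle Plan A → Option I → Option III → Plan A rules out a Condorcet winner.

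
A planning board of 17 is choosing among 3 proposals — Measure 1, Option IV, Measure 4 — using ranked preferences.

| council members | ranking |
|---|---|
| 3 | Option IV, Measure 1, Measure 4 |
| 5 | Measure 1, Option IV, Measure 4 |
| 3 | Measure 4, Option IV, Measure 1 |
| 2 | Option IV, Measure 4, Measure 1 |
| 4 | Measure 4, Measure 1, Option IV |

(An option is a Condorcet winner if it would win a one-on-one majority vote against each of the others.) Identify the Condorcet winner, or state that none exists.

Head-to-head results (17 council members):
Measure 1 vs Option IV: 9 to 8, Measure 1.
Measure 1 vs Measure 4: 8 to 9, Measure 4.
Option IV vs Measure 4: 10 to 7, Option IV.
Every option loses at least once (Measure 1 loses to Measure 4; Option IV loses to Measure 1; Measure 4 loses to Option IV). The majority relation contains the cycle Measure 1 beats Option IV beats Measure 4 beats Measure 1, so there is no Condorcet winner.

none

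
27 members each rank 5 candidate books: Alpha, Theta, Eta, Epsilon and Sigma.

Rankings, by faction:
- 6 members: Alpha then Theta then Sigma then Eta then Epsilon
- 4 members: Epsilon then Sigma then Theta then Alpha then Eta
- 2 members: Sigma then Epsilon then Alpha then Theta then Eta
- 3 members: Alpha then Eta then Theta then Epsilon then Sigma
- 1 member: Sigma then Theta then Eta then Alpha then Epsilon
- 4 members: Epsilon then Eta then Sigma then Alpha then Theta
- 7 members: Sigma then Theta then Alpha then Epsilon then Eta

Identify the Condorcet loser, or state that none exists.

Head-to-head results (27 members):
Alpha–Theta: Alpha 15–12.
Alpha vs Eta: Alpha, 22–5.
Alpha vs Epsilon: Alpha preferred on 6+3+1+7 = 17 ballots; Alpha wins 17–10.
Alpha vs Sigma: Alpha is ranked higher on 6+3 = 9 ballots, Sigma on 18. Sigma wins 18–9.
Theta vs Eta: Theta wins 20–7.
Theta vs Epsilon: 17 to 10, Theta.
Theta vs Sigma: Sigma wins 18–9.
Eta vs Epsilon: 6+3+1 = 10 for Eta, 17 for Epsilon — Epsilon by 17–10.
Eta vs Sigma: Sigma wins 20–7.
Epsilon–Sigma: Sigma 16–11.
Only Eta has no wins; Eta is the Condorcet loser.

Eta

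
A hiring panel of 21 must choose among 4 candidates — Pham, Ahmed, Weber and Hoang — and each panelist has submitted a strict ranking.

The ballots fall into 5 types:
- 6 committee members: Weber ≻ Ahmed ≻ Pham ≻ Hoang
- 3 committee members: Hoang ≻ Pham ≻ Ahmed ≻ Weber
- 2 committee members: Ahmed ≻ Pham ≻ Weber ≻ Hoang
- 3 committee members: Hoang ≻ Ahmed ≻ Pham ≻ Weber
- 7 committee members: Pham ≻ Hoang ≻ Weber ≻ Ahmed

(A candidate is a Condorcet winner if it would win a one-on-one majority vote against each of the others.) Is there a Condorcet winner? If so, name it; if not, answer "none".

none

Check each pair by majority over 21 ballots:
Pham vs Ahmed: Ahmed wins 11–10.
Pham vs Weber: Pham wins 15–6.
Pham vs Hoang: Pham is ranked higher on 6+2+7 = 15 ballots, Hoang on 6. Pham wins 15–6.
Ahmed vs Weber: Ahmed is ranked higher on 3+2+3 = 8 ballots, Weber on 13. Weber wins 13–8.
Ahmed vs Hoang: Ahmed is ranked higher on 6+2 = 8 ballots, Hoang on 13. Hoang wins 13–8.
Weber vs Hoang: Hoang, 13–8.
Each candidate drops at least one matchup (Pham loses to Ahmed; Ahmed loses to Weber; Weber loses to Pham; Hoang loses to Pham); the cycle Pham beats Weber beats Ahmed beats Pham rules out a Condorcet winner.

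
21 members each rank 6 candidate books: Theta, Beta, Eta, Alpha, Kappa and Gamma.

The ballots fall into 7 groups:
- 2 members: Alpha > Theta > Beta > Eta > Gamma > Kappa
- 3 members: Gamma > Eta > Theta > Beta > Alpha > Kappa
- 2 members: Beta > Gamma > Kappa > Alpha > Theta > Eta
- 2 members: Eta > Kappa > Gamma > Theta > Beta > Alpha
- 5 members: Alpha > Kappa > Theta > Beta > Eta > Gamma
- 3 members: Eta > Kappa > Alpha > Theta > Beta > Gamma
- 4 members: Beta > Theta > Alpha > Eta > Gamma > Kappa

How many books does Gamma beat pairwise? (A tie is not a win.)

Gamma against each rival (21 members):
Gamma vs Theta: Theta wins 14–7.
Gamma vs Beta: Beta, 16–5.
Gamma vs Eta: Gamma is ranked higher on 3+2 = 5 ballots, Eta on 16. Eta wins 16–5.
Gamma–Alpha: Alpha 14–7.
Gamma vs Kappa: Gamma is ranked higher on 2+3+2+4 = 11 ballots, Kappa on 10. Gamma wins 11–10.
Gamma beats Kappa; loses to Theta, Beta, Eta, Alpha — 1 pairwise win.

1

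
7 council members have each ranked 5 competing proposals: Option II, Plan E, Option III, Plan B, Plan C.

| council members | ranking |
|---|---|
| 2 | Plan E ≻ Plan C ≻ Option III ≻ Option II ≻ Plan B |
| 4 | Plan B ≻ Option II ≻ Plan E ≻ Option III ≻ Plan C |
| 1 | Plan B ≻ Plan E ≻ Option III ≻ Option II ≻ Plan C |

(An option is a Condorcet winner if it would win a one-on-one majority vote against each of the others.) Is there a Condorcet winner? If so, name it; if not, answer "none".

Head-to-head results (7 council members):
Option II vs Plan E: Option II wins 4–3.
Option II vs Option III: Option II, 4–3.
Option II vs Plan B: Plan B, 5–2.
Option II vs Plan C: Option II wins 5–2.
Plan E vs Option III: Plan E wins 7–0.
Plan E vs Plan B: Plan B, 5–2.
Plan E–Plan C: Plan E 7–0.
Option III vs Plan B: Plan B wins 5–2.
Option III vs Plan C: Option III wins 5–2.
Plan B vs Plan C: Plan B, 5–2.
Only Plan B has no losses; Plan B is the Condorcet winner.

Plan B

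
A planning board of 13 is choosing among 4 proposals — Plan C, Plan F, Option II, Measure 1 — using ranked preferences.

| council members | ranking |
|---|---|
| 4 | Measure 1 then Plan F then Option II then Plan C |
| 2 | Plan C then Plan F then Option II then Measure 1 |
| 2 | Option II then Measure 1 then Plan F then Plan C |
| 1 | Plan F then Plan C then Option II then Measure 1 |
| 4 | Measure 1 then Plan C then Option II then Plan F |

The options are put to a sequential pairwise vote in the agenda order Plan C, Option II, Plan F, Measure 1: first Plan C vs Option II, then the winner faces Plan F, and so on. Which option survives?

Measure 1

Round 1: Plan C vs Option II — 7–6, Plan C advances.
Round 2: Plan C vs Plan F — 6–7, Plan F advances.
Round 3: Plan F vs Measure 1 — 3–10, Measure 1 advances.
Measure 1 survives the agenda.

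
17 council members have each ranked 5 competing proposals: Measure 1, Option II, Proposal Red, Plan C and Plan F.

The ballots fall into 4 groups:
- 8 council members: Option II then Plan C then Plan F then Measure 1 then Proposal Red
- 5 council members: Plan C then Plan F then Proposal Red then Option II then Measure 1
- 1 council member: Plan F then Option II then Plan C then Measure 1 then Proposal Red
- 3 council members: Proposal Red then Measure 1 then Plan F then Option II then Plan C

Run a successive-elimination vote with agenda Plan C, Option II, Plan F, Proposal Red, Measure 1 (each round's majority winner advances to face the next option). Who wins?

Plan F

Round 1: Plan C vs Option II — 5–12, Option II advances.
Round 2: Option II vs Plan F — 8–9, Plan F advances.
Round 3: Plan F vs Proposal Red — 14–3, Plan F advances.
Round 4: Plan F vs Measure 1 — 14–3, Plan F advances.
The agenda winner is Plan F.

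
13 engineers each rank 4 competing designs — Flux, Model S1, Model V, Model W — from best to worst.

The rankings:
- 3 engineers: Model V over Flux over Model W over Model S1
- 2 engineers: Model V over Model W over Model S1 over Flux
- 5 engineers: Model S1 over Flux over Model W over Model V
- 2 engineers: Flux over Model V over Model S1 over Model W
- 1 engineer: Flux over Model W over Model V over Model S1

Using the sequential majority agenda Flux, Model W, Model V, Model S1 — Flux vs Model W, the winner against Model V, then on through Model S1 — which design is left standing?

Round 1: Flux vs Model W — 11–2, Flux advances.
Round 2: Flux vs Model V — 8–5, Flux advances.
Round 3: Flux vs Model S1 — 6–7, Model S1 advances.
The agenda winner is Model S1.

Model S1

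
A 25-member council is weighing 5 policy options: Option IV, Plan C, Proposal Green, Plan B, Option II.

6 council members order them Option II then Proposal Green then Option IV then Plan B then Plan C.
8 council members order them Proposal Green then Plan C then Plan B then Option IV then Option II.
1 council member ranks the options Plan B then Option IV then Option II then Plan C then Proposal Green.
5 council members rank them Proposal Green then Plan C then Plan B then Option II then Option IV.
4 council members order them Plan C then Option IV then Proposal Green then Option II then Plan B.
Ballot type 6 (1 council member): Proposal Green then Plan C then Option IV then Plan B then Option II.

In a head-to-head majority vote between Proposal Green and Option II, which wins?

Proposal Green

Ballots ranking Proposal Green above Option II: 8 + 5 + 4 + 1 = 18.
Ballots ranking Option II above Proposal Green: 25 − 18 = 7.
Proposal Green wins the head-to-head 18–7.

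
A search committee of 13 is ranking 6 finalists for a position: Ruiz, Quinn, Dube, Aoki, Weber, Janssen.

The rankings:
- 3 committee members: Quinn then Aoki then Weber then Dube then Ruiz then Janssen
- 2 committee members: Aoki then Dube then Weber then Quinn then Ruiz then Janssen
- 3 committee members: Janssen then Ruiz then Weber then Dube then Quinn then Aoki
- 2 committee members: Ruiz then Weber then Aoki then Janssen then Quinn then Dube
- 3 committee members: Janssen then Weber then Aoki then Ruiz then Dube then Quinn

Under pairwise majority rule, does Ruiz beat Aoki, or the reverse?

Ballots ranking Ruiz above Aoki: 3 + 2 = 5.
Ballots ranking Aoki above Ruiz: 13 − 5 = 8.
Aoki wins the head-to-head 8–5.

Aoki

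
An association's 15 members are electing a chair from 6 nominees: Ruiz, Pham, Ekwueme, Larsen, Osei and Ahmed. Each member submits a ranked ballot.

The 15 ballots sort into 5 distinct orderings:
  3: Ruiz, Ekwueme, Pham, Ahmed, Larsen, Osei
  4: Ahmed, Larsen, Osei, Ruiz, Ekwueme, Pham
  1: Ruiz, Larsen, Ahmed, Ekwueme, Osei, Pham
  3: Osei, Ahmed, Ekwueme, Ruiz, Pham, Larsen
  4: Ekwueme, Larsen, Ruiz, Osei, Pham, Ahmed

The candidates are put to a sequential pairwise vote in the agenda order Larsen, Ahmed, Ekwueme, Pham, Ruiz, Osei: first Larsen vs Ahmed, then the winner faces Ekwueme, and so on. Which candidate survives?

Ruiz

Round 1: Larsen vs Ahmed — 5–10, Ahmed advances.
Round 2: Ahmed vs Ekwueme — 8–7, Ahmed advances.
Round 3: Ahmed vs Pham — 8–7, Ahmed advances.
Round 4: Ahmed vs Ruiz — 7–8, Ruiz advances.
Round 5: Ruiz vs Osei — 8–7, Ruiz advances.
The agenda winner is Ruiz.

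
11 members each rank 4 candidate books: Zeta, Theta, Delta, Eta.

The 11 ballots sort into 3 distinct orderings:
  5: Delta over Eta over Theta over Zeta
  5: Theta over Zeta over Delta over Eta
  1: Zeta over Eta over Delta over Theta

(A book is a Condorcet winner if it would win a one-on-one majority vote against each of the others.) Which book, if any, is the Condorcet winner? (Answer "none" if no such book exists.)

none

Check each pair by majority over 11 ballots:
Zeta vs Theta: Zeta is ranked higher on 1 ballot, Theta on 10. Theta wins 10–1.
Zeta vs Delta: Zeta is ranked higher on 5+1 = 6 ballots, Delta on 5. Zeta wins 6–5.
Zeta vs Eta: Zeta is ranked higher on 5+1 = 6 ballots, Eta on 5. Zeta wins 6–5.
Theta vs Delta: 5 for Theta, 6 for Delta — Delta by 6–5.
Theta vs Eta: 5 to 6, Eta.
Delta vs Eta: 5+5 = 10 for Delta, 1 for Eta — Delta by 10–1.
Every book loses at least once (Zeta loses to Theta; Theta loses to Delta; Delta loses to Zeta; Eta loses to Zeta). The majority relation contains the cycle Zeta beats Delta beats Theta beats Zeta, so there is no Condorcet winner.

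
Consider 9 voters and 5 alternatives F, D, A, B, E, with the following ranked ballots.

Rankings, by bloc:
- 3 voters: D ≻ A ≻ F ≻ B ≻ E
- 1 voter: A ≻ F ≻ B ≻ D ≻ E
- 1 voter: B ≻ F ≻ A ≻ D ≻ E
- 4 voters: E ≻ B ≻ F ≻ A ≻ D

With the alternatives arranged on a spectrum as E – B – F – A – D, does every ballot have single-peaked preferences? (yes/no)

yes

Axis positions: E=1, B=2, F=3, A=4, D=5.
Bloc 1 (peak D at position 5): ranking walks positions 5-4-3-2-1, expanding outward from the peak — single-peaked.
Bloc 2 (peak A at position 4): ranking walks positions 4-3-2-5-1, expanding outward from the peak — single-peaked.
Bloc 3 (peak B at position 2): ranking walks positions 2-3-4-5-1, expanding outward from the peak — single-peaked.
Bloc 4 (peak E at position 1): ranking walks positions 1-2-3-4-5, expanding outward from the peak — single-peaked.
Every ranking is single-peaked on this axis.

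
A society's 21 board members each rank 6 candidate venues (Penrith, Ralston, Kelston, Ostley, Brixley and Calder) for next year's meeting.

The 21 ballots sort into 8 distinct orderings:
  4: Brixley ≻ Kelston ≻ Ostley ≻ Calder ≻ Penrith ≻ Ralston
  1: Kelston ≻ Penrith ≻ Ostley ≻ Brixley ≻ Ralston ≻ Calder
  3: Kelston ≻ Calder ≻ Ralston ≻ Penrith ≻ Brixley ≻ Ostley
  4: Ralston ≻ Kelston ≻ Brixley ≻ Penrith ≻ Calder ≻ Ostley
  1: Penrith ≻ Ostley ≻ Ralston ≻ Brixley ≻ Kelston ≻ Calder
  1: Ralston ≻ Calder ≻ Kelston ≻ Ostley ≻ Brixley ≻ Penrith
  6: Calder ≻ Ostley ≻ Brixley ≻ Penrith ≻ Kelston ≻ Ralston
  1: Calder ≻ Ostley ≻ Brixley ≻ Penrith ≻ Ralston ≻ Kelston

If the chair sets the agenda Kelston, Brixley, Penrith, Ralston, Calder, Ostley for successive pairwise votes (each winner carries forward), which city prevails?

Round 1: Kelston vs Brixley — 9–12, Brixley advances.
Round 2: Brixley vs Penrith — 16–5, Brixley advances.
Round 3: Brixley vs Ralston — 12–9, Brixley advances.
Round 4: Brixley vs Calder — 10–11, Calder advances.
Round 5: Calder vs Ostley — 15–6, Calder advances.
The agenda winner is Calder.

Calder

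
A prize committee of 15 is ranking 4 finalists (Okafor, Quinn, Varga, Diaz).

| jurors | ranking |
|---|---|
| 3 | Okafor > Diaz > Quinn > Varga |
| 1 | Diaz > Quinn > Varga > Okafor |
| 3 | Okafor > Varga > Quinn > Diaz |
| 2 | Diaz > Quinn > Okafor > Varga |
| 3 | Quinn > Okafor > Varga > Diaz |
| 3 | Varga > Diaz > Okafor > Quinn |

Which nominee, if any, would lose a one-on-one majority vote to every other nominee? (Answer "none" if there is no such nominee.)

none

Head-to-head results (15 jurors):
Okafor vs Quinn: Okafor preferred on 3+3+3 = 9 ballots; Okafor wins 9–6.
Okafor–Varga: Okafor 11–4.
Okafor vs Diaz: Okafor, 9–6.
Quinn–Varga: Quinn 9–6.
Quinn vs Diaz: 6 to 9, Diaz.
Varga vs Diaz: Varga wins 9–6.
No nominee is winless: Okafor beats Quinn; Quinn beats Varga; Varga beats Diaz; Diaz beats Quinn. There is no Condorcet loser.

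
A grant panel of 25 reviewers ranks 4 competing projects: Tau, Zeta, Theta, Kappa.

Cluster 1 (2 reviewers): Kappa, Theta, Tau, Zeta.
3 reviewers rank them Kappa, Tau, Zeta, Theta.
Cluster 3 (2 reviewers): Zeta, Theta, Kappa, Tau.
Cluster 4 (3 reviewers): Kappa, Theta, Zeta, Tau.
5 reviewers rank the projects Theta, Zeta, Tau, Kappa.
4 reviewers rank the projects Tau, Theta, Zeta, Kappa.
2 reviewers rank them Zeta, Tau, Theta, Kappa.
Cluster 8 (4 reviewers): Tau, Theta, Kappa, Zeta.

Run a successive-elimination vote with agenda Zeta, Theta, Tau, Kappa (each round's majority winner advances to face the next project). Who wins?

Tau

Round 1: Zeta vs Theta — 7–18, Theta advances.
Round 2: Theta vs Tau — 12–13, Tau advances.
Round 3: Tau vs Kappa — 15–10, Tau advances.
The agenda winner is Tau.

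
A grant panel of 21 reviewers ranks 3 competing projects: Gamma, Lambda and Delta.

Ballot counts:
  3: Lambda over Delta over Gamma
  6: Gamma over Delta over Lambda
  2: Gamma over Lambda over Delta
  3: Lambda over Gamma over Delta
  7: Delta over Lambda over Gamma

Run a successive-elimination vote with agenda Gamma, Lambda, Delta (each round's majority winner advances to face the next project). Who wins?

Round 1: Gamma vs Lambda — 8–13, Lambda advances.
Round 2: Lambda vs Delta — 8–13, Delta advances.
The agenda winner is Delta.

Delta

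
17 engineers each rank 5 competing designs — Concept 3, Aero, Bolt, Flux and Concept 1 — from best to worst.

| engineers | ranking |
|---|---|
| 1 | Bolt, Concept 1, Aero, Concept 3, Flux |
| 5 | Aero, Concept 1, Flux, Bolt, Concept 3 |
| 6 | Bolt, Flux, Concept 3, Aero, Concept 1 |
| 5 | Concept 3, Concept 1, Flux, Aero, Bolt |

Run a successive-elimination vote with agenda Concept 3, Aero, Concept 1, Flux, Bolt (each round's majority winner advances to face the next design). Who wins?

Round 1: Concept 3 vs Aero — 11–6, Concept 3 advances.
Round 2: Concept 3 vs Concept 1 — 11–6, Concept 3 advances.
Round 3: Concept 3 vs Flux — 6–11, Flux advances.
Round 4: Flux vs Bolt — 10–7, Flux advances.
The agenda winner is Flux.

Flux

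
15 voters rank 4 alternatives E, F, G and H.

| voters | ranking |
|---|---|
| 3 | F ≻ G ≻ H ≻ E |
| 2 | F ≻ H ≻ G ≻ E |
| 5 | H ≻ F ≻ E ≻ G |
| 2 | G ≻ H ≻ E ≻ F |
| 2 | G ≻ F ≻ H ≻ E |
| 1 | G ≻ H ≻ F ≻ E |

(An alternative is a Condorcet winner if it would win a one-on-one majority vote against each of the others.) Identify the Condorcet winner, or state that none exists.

none

Check each pair by majority over 15 ballots:
E vs F: F wins 13–2.
E vs G: 5 for E, 10 for G — G by 10–5.
E vs H: H wins 15–0.
F vs G: F is ranked higher on 3+2+5 = 10 ballots, G on 5. F wins 10–5.
F vs H: 7 to 8, H.
G vs H: G wins 8–7.
Each alternative drops at least one matchup (E loses to F; F loses to H; G loses to F; H loses to G); the cycle F beats G beats H beats F rules out a Condorcet winner.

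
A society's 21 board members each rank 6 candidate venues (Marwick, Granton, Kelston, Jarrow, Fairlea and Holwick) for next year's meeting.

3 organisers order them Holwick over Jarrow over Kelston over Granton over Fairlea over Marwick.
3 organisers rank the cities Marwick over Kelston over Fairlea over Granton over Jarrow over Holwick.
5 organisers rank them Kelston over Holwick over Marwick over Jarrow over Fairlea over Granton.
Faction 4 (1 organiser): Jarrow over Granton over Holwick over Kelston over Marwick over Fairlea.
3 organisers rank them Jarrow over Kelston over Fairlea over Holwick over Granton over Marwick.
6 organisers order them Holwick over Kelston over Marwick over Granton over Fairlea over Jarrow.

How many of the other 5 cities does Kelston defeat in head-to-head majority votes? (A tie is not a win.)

5

Kelston against each rival (21 organisers):
Kelston vs Marwick: Kelston is ranked higher on 3+5+1+3+6 = 18 ballots, Marwick on 3. Kelston wins 18–3.
Kelston vs Granton: Kelston is ranked higher on 3+3+5+3+6 = 20 ballots, Granton on 1. Kelston wins 20–1.
Kelston vs Jarrow: Kelston is ranked higher on 3+5+6 = 14 ballots, Jarrow on 7. Kelston wins 14–7.
Kelston vs Fairlea: 21 to 0, Kelston.
Kelston vs Holwick: 3+5+3 = 11 for Kelston, 10 for Holwick — Kelston by 11–10.
Kelston beats Marwick, Granton, Jarrow, Fairlea, Holwick — 5 pairwise wins.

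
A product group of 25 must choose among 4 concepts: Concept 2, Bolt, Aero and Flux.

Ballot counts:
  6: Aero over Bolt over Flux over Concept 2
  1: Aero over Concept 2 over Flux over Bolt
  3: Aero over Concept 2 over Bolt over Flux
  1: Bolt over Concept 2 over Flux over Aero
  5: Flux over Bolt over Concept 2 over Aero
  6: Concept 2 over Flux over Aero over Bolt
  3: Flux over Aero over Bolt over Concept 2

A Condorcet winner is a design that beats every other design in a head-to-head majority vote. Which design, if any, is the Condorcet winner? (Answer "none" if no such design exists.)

Flux

Head-to-head results (25 engineers):
Concept 2 vs Bolt: Bolt wins 15–10.
Concept 2–Aero: Aero 13–12.
Concept 2–Flux: Flux 14–11.
Bolt vs Aero: Aero wins 19–6.
Bolt–Flux: Flux 15–10.
Aero–Flux: Flux 15–10.
Only Flux has no losses; Flux is the Condorcet winner.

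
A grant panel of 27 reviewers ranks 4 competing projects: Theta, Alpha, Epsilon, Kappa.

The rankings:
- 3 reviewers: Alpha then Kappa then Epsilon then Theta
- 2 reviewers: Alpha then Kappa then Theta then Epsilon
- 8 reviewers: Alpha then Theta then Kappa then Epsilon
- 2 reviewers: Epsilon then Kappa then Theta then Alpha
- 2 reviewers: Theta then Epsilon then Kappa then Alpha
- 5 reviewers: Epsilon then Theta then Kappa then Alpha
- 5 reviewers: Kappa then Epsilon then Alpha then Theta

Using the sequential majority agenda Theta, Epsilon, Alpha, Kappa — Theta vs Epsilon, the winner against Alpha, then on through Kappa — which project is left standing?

Kappa

Round 1: Theta vs Epsilon — 12–15, Epsilon advances.
Round 2: Epsilon vs Alpha — 14–13, Epsilon advances.
Round 3: Epsilon vs Kappa — 9–18, Kappa advances.
Kappa survives the agenda.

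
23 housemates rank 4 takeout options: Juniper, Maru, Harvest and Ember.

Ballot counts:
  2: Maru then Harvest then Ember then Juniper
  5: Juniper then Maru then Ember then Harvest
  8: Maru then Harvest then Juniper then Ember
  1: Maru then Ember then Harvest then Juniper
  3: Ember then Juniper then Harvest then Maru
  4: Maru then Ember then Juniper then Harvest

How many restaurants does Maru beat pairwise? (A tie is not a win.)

3

Maru against each rival (23 friends):
Maru vs Juniper: Maru preferred on 2+8+1+4 = 15 ballots; Maru wins 15–8.
Maru vs Harvest: 20 to 3, Maru.
Maru vs Ember: 20 to 3, Maru.
Maru beats Juniper, Harvest, Ember — 3 pairwise wins.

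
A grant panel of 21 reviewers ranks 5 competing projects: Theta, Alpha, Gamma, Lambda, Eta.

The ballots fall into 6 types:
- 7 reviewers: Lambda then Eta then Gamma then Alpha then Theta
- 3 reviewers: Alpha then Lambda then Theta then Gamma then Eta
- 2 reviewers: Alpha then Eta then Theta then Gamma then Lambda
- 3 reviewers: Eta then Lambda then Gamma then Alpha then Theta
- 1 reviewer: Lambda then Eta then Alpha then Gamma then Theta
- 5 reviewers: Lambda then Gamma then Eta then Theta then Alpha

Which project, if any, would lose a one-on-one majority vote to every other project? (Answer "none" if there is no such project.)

Theta

Pairwise majorities:
Theta vs Alpha: Theta is ranked higher on 5 ballots, Alpha on 16. Alpha wins 16–5.
Theta–Gamma: Gamma 16–5.
Theta vs Lambda: 2 to 19, Lambda.
Theta vs Eta: Eta, 18–3.
Alpha vs Gamma: Alpha is ranked higher on 3+2+1 = 6 ballots, Gamma on 15. Gamma wins 15–6.
Alpha vs Lambda: Alpha preferred on 3+2 = 5 ballots; Lambda wins 16–5.
Alpha vs Eta: 3+2 = 5 for Alpha, 16 for Eta — Eta by 16–5.
Gamma vs Lambda: 2 for Gamma, 19 for Lambda — Lambda by 19–2.
Gamma vs Eta: Eta, 13–8.
Lambda vs Eta: Lambda preferred on 7+3+1+5 = 16 ballots; Lambda wins 16–5.
Theta is beaten in every head-to-head and is the Condorcet loser.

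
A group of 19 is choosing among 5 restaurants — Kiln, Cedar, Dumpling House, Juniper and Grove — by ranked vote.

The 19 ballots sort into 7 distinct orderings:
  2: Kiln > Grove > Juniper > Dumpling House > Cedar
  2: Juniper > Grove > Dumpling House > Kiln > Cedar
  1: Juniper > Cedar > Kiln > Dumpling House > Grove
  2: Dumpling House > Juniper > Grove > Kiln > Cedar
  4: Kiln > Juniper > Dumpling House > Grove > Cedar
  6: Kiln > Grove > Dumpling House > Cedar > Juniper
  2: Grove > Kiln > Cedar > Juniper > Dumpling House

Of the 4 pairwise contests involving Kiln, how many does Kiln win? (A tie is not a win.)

Kiln against each rival (19 friends):
Kiln vs Cedar: 18 to 1, Kiln.
Kiln vs Dumpling House: 2+1+4+6+2 = 15 for Kiln, 4 for Dumpling House — Kiln by 15–4.
Kiln vs Juniper: Kiln preferred on 2+4+6+2 = 14 ballots; Kiln wins 14–5.
Kiln vs Grove: Kiln wins 13–6.
Kiln beats Cedar, Dumpling House, Juniper, Grove — 4 pairwise wins.

4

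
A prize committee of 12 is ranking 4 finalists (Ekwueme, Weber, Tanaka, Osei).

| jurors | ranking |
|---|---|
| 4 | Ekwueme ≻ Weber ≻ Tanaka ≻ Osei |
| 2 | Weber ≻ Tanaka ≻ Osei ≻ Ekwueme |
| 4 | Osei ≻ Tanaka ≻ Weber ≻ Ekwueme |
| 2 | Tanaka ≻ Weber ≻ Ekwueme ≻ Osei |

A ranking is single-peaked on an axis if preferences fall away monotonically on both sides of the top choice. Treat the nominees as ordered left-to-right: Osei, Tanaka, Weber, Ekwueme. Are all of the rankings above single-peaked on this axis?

Axis positions: Osei=1, Tanaka=2, Weber=3, Ekwueme=4.
Group 1 (peak Ekwueme at position 4): ranking walks positions 4-3-2-1, expanding outward from the peak — single-peaked.
Group 2 (peak Weber at position 3): ranking walks positions 3-2-1-4, expanding outward from the peak — single-peaked.
Group 3 (peak Osei at position 1): ranking walks positions 1-2-3-4, expanding outward from the peak — single-peaked.
Group 4 (peak Tanaka at position 2): ranking walks positions 2-3-4-1, expanding outward from the peak — single-peaked.
Every ranking is single-peaked on this axis.

yes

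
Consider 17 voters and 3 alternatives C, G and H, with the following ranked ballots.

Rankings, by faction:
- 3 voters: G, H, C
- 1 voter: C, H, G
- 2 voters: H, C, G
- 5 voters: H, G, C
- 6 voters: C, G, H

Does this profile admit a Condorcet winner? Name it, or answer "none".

none

Check each pair by majority over 17 ballots:
C vs G: C preferred on 1+2+6 = 9 ballots; C wins 9–8.
C vs H: 7 to 10, H.
G vs H: 9 to 8, G.
Every alternative loses at least once (C loses to H; G loses to C; H loses to G). The majority relation contains the cycle C beats G beats H beats C, so there is no Condorcet winner.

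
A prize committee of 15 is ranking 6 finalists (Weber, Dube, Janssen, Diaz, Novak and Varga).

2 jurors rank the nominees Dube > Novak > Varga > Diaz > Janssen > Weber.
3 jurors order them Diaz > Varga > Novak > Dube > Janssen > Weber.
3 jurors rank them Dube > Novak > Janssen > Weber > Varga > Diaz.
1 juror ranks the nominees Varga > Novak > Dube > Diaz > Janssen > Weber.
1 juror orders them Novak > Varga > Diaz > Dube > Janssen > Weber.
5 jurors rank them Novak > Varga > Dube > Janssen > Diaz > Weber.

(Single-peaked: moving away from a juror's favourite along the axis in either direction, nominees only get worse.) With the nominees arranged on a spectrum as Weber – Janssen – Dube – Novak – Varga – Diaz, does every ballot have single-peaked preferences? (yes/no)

Axis positions: Weber=1, Janssen=2, Dube=3, Novak=4, Varga=5, Diaz=6.
Faction 1 (peak Dube at position 3): ranking walks positions 3-4-5-6-2-1, expanding outward from the peak — single-peaked.
Faction 2 (peak Diaz at position 6): ranking walks positions 6-5-4-3-2-1, expanding outward from the peak — single-peaked.
Faction 3 (peak Dube at position 3): ranking walks positions 3-4-2-1-5-6, expanding outward from the peak — single-peaked.
Faction 4 (peak Varga at position 5): ranking walks positions 5-4-3-6-2-1, expanding outward from the peak — single-peaked.
Faction 5 (peak Novak at position 4): ranking walks positions 4-5-6-3-2-1, expanding outward from the peak — single-peaked.
Faction 6 (peak Novak at position 4): ranking walks positions 4-5-3-2-6-1, expanding outward from the peak — single-peaked.
Every ranking is single-peaked on this axis.

yes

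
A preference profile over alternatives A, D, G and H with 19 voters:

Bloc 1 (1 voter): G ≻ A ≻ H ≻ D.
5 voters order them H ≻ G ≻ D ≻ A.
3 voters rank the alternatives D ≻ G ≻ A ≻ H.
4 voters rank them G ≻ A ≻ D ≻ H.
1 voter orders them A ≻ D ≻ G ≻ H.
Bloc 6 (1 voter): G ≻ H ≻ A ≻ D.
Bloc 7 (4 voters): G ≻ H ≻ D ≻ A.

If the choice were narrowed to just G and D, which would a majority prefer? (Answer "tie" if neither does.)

Ballots ranking G above D: 1 + 5 + 4 + 1 + 4 = 15.
Ballots ranking D above G: 19 − 15 = 4.
G wins the head-to-head 15–4.

G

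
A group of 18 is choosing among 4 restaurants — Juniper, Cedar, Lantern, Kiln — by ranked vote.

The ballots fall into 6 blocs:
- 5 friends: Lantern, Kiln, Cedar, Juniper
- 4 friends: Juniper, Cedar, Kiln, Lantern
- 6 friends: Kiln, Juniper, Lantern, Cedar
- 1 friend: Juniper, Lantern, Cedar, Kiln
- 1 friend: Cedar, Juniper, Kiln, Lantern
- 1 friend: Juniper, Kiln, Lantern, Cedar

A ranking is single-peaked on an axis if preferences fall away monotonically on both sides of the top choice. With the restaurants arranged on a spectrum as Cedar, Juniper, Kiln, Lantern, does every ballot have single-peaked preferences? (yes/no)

Axis positions: Cedar=1, Juniper=2, Kiln=3, Lantern=4.
Bloc 1: ranking walks positions 4-3-1-2; Cedar is ranked above Juniper even though Juniper lies between Cedar and the peak Lantern on the axis — preferences dip and rise again. Not single-peaked.
Bloc 2 (peak Juniper at position 2): ranking walks positions 2-1-3-4, expanding outward from the peak — single-peaked.
Bloc 3 (peak Kiln at position 3): ranking walks positions 3-2-4-1, expanding outward from the peak — single-peaked.
Bloc 4: ranking walks positions 2-4-1-3; Lantern is ranked above Kiln even though Kiln lies between Lantern and the peak Juniper on the axis — preferences dip and rise again. Not single-peaked.
Bloc 5 (peak Cedar at position 1): ranking walks positions 1-2-3-4, expanding outward from the peak — single-peaked.
Bloc 6 (peak Juniper at position 2): ranking walks positions 2-3-4-1, expanding outward from the peak — single-peaked.
Bloc 1 violates single-peakedness, so the profile is not single-peaked on this axis.

no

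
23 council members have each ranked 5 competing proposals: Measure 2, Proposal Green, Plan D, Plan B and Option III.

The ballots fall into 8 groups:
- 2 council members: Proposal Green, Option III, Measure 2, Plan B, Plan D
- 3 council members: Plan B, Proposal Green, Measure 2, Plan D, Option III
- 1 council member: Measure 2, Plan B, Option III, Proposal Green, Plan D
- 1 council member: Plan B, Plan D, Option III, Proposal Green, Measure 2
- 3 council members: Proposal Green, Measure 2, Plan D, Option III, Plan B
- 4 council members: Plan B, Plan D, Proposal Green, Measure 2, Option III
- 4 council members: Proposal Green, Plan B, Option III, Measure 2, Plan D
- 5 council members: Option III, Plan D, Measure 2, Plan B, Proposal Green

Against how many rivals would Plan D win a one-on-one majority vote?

Plan D against each rival (23 council members):
Plan D vs Measure 2: 10 to 13, Measure 2.
Plan D vs Proposal Green: Proposal Green wins 13–10.
Plan D–Plan B: Plan B 15–8.
Plan D–Option III: Option III 12–11.
Plan D beats no one; loses to Measure 2, Proposal Green, Plan B, Option III — 0 pairwise wins.

0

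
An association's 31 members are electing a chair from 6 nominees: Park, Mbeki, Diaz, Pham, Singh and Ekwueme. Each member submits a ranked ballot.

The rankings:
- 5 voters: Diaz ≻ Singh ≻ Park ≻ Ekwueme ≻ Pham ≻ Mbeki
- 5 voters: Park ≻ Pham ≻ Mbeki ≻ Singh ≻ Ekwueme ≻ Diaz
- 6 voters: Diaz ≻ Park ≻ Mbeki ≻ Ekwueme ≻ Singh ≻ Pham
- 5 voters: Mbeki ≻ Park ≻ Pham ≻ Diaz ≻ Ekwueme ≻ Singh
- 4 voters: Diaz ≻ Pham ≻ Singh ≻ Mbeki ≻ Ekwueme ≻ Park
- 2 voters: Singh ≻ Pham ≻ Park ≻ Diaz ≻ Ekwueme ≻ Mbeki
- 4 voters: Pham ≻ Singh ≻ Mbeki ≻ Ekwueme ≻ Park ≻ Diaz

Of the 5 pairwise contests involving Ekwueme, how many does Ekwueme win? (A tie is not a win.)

0

Ekwueme against each rival (31 voters):
Ekwueme vs Park: Ekwueme is ranked higher on 4+4 = 8 ballots, Park on 23. Park wins 23–8.
Ekwueme vs Mbeki: Mbeki wins 24–7.
Ekwueme vs Diaz: Diaz wins 22–9.
Ekwueme vs Pham: Ekwueme preferred on 5+6 = 11 ballots; Pham wins 20–11.
Ekwueme vs Singh: Singh wins 20–11.
Ekwueme beats no one; loses to Park, Mbeki, Diaz, Pham, Singh — 0 pairwise wins.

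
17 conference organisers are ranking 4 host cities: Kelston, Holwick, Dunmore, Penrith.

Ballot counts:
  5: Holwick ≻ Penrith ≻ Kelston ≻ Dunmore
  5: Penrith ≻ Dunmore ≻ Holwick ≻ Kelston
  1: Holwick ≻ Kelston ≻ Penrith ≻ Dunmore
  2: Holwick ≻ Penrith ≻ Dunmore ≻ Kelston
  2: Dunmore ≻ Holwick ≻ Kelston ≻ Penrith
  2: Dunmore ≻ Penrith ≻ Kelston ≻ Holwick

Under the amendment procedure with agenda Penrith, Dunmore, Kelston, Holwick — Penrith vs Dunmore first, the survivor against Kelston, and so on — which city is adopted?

Holwick

Round 1: Penrith vs Dunmore — 13–4, Penrith advances.
Round 2: Penrith vs Kelston — 14–3, Penrith advances.
Round 3: Penrith vs Holwick — 7–10, Holwick advances.
The agenda winner is Holwick.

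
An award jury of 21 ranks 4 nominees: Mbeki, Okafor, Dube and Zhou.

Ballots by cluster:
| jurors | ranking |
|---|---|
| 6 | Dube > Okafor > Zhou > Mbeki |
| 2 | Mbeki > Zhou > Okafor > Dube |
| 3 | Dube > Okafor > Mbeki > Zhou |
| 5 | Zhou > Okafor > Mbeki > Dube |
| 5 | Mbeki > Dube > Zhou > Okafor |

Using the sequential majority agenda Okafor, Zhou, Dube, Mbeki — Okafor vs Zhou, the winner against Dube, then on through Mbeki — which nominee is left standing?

Round 1: Okafor vs Zhou — 9–12, Zhou advances.
Round 2: Zhou vs Dube — 7–14, Dube advances.
Round 3: Dube vs Mbeki — 9–12, Mbeki advances.
The agenda winner is Mbeki.

Mbeki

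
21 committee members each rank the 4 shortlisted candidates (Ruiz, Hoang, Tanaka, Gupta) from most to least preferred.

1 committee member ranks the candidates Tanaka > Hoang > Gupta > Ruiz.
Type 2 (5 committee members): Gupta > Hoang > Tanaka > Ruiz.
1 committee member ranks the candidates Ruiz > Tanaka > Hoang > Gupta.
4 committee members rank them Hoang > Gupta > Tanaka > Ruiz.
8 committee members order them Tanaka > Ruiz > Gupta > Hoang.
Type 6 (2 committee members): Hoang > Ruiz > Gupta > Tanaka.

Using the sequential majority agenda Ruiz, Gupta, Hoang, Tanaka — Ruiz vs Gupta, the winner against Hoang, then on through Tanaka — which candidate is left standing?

Round 1: Ruiz vs Gupta — 11–10, Ruiz advances.
Round 2: Ruiz vs Hoang — 9–12, Hoang advances.
Round 3: Hoang vs Tanaka — 11–10, Hoang advances.
The agenda winner is Hoang.

Hoang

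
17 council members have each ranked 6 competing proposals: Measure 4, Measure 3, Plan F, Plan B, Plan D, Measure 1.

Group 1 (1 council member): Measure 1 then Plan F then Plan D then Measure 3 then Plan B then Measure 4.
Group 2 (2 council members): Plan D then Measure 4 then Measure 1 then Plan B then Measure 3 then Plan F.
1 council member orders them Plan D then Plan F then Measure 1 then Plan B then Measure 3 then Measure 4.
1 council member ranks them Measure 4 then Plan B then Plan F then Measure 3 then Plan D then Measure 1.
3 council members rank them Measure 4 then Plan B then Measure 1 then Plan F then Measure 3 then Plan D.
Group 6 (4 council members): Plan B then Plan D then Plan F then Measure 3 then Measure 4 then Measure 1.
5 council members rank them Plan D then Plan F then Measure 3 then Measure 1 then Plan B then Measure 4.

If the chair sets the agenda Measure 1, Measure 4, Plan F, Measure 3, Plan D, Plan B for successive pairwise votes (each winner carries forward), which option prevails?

Round 1: Measure 1 vs Measure 4 — 7–10, Measure 4 advances.
Round 2: Measure 4 vs Plan F — 6–11, Plan F advances.
Round 3: Plan F vs Measure 3 — 15–2, Plan F advances.
Round 4: Plan F vs Plan D — 5–12, Plan D advances.
Round 5: Plan D vs Plan B — 9–8, Plan D advances.
Plan D survives the agenda.

Plan D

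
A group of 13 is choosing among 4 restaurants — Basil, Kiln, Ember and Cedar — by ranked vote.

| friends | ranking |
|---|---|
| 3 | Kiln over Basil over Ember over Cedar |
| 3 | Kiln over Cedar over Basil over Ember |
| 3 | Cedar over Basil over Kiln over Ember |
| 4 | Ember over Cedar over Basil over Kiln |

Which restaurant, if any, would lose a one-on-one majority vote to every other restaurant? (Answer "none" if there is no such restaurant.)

Head-to-head results (13 friends):
Basil vs Kiln: Basil wins 7–6.
Basil–Ember: Basil 9–4.
Basil–Cedar: Cedar 10–3.
Kiln–Ember: Kiln 9–4.
Kiln vs Cedar: Cedar, 7–6.
Ember vs Cedar: Ember, 7–6.
Each restaurant has at least one pairwise win (Basil beats Kiln; Kiln beats Ember; Ember beats Cedar; Cedar beats Basil) — no Condorcet loser.

none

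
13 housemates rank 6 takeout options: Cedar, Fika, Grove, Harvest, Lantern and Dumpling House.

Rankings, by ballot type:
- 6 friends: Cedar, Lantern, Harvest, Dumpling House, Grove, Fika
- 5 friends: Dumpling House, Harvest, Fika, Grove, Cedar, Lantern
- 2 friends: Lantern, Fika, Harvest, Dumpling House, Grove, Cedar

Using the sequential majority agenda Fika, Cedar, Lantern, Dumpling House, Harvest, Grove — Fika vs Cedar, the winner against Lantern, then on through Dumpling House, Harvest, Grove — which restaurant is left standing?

Lantern

Round 1: Fika vs Cedar — 7–6, Fika advances.
Round 2: Fika vs Lantern — 5–8, Lantern advances.
Round 3: Lantern vs Dumpling House — 8–5, Lantern advances.
Round 4: Lantern vs Harvest — 8–5, Lantern advances.
Round 5: Lantern vs Grove — 8–5, Lantern advances.
Lantern survives the agenda.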